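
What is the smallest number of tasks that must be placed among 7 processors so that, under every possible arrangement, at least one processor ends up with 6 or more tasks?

With 35 tasks one could put exactly 5 in each of the 7 processors, and no processor would reach 6.
One more task must land in a processor that already has 5, giving it 6.
So 7 × 5 + 1 = 36 tasks are required.

36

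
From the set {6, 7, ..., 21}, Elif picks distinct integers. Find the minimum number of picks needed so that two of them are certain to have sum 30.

A set avoiding the sum 30 can contain at most one of each pair {x, 30−x}, plus the 4 elements whose complement lies outside the range or equal to its own complement.
The integers 6, …, 15 (10 of them) are such a set: any two sum to at least 6+7 = 13 and at most 14+15 = 29 < 30.
Any 11th integer completes one of the 6 pairs, so 11 choices force a sum of 30.

11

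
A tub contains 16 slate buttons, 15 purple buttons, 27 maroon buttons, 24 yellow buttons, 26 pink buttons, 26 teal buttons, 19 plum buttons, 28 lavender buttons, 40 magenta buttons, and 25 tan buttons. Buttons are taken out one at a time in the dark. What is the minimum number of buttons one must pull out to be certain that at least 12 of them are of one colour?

111

An adversary could hand out at most 11 buttons per colour: 11 + 11 + 11 + 11 + 11 + 11 + 11 + 11 + 11 + 11 = 110 buttons and still no colour has 12.
By pigeonhole, one more button lands in a colour already at 11, so 111 draws are enough and 110 are not.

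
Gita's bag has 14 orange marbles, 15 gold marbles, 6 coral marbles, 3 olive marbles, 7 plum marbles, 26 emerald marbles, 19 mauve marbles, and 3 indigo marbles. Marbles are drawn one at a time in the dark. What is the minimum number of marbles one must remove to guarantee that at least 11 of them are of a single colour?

An adversary could hand out at most 10 marbles per colour (4 colours run out sooner): 10 + 10 + 6 + 3 + 7 + 10 + 10 + 3 = 59 marbles and still no colour has 11.
Pigeonhole: one more marble lands in a colour already at 10, so 60 draws are enough and 59 are not.

60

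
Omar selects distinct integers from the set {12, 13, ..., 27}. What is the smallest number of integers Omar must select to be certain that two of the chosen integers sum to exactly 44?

12

Group the elements by complementary pair {x, 44−x}: {17,27}, {18,26}, {19,25}, …, giving 5 two-element pairs, the single value 22 (it cannot pair with itself since the integers are distinct), and 5 integers whose partner 44−x falls outside [12,27].
Treating each of those 11 groups as a pigeonhole, one can pick one integer per group — 11 integers — with no two summing to 44.
The 12th integer lands in an occupied pair, forcing a sum of 44.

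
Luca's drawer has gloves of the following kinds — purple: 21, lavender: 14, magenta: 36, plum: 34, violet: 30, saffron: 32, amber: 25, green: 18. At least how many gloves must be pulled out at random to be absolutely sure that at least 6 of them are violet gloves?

186

In the worst case for collecting violet gloves, every non-violet glove comes out first.
There are 21 + 14 + 36 + 34 + 32 + 25 + 18 = 180 non-violet gloves altogether.
After those, each further glove must be violet, so 180 + 6 = 186 draws guarantee 6 violet gloves.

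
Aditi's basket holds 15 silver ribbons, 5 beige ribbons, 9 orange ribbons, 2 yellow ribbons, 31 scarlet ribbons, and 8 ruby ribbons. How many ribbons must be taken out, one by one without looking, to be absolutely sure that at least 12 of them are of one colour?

47

By pigeonhole, put each drawn ribbon into a box by colour. The largest draw with every box below 12 takes min(count, 11) from each colour; colours with fewer than 11 contribute all they have.
Σ min(cᵢ, 11) = 11 + 5 + 9 + 2 + 11 + 8 = 46.
Draw number 46 + 1 = 47 must push one box to 12.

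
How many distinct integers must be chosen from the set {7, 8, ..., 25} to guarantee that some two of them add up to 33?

11

Two chosen integers sum to 33 exactly when both halves of some pair {x, 33−x} with 8 ≤ x ≤ 33−x ≤ 25 are chosen — 9 such pairs.
The remaining 1 element (those with no distinct partner in range) can never complete a 33-sum, so the worst case takes all of them and one from each pair: 1 + 9 = 10.
By the pigeonhole principle, the 11th integer has to be the second member of some pair, so 10 + 1 = 11.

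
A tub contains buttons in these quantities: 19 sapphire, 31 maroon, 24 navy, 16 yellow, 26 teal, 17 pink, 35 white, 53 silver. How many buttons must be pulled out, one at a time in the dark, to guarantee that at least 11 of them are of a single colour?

An adversary could hand out at most 10 buttons per colour: 10 + 10 + 10 + 10 + 10 + 10 + 10 + 10 = 80 buttons and still no colour has 11.
One more button lands in a colour already at 10, so 81 draws are enough and 80 are not.

81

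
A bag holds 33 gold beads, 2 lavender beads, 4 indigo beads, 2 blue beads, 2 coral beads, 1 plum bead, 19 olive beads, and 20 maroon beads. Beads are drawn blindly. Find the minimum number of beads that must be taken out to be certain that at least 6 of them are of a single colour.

27

The 8 colours are the holes; the beads drawn are the pigeons.
To avoid 6 of any one colour, the worst case takes at most 5 of each colour, or every bead of a colour that has fewer than 5.
That gives 5 + 2 + 4 + 2 + 2 + 1 + 5 + 5 = 26 beads with no colour reaching 6.
The next bead forces some colour to 6, so 26 + 1 = 27.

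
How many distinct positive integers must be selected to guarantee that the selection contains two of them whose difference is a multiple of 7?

8

Integers whose pairwise differences are multiples of 7 are exactly those sharing a remainder mod 7. The 7 residue classes mod 7 are the pigeonholes.
With 7 integers one could put 1 in each residue class and have no class reach 2.
The 8th integer pushes some class to 2, so 7·1 + 1 = 8.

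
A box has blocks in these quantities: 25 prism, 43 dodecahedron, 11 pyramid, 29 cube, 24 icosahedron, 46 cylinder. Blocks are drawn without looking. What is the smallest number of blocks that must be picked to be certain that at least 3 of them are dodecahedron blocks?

138

In the worst case for collecting dodecahedron blocks, every non-dodecahedron block comes out first.
There are 25 + 11 + 29 + 24 + 46 = 135 non-dodecahedron blocks altogether.
After those, each further block must be dodecahedron, so 135 + 3 = 138 draws guarantee 3 dodecahedron blocks.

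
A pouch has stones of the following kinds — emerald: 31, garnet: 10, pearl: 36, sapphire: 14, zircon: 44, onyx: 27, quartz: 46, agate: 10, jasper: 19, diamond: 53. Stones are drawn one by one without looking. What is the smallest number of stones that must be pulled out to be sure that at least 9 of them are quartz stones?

253

In the worst case for collecting quartz stones, every non-quartz stone comes out first.
There are 31 + 10 + 36 + 14 + 44 + 27 + 10 + 19 + 53 = 244 non-quartz stones altogether.
After those, each further stone must be quartz, so 244 + 9 = 253 draws guarantee 9 quartz stones.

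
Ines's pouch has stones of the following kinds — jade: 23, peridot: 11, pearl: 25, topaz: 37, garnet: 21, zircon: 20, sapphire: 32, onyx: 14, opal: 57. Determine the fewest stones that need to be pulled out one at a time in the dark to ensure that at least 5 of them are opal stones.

In the worst case for collecting opal stones, every non-opal stone comes out first.
There are 23 + 11 + 25 + 37 + 21 + 20 + 32 + 14 = 183 non-opal stones altogether.
After those, each further stone must be opal, so 183 + 5 = 188 draws guarantee 5 opal stones.

188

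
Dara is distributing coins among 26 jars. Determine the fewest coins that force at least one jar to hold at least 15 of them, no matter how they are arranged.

365

With 364 coins one could put exactly 14 in each of the 26 jars, and no jar would reach 15.
One more coin must land in a jar that already has 14, giving it 15.
So 26 × 14 + 1 = 365 coins are required.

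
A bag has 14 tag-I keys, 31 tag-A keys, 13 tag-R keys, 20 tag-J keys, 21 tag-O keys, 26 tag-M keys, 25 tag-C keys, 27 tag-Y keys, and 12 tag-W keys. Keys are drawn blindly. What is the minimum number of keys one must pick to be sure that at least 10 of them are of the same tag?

An adversary could hand out at most 9 keys per tag: 9 + 9 + 9 + 9 + 9 + 9 + 9 + 9 + 9 = 81 keys and still no tag has 10.
Pigeonhole: one more key lands in a tag already at 9, so 82 draws are enough and 81 are not.

82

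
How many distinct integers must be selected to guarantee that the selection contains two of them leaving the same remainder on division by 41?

By the pigeonhole principle, the 41 residue classes mod 41 are the pigeonholes.
With 41 integers one could put 1 in each residue class and have no class reach 2.
The 42nd integer pushes some class to 2, so 41·1 + 1 = 42.

42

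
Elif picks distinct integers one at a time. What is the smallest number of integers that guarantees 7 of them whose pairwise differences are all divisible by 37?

Integers whose pairwise differences are multiples of 37 are exactly those sharing a remainder mod 37. The 37 residue classes mod 37 are the pigeonholes.
With 222 integers one could put 6 in each residue class and have no class reach 7.
The 223rd integer pushes some class to 7, so 37·6 + 1 = 223.

223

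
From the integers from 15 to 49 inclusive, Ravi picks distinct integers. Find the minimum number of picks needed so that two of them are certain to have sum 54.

Group the elements by complementary pair {x, 54−x}: {15,39}, {16,38}, {17,37}, …, giving 12 two-element pairs, the single value 27 (it cannot pair with itself since the integers are distinct), and 10 integers whose partner 54−x falls outside [15,49].
Treating each of those 23 groups as a pigeonhole, one can pick one integer per group — 23 integers — with no two summing to 54.
The 24th integer lands in an occupied pair, forcing a sum of 54.

24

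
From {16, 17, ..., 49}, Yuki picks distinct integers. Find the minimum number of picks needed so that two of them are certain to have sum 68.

20

Group the elements by complementary pair {x, 68−x}: {19,49}, {20,48}, {21,47}, …, giving 15 two-element pairs, the single value 34 (it cannot pair with itself since the integers are distinct), and 3 integers whose partner 68−x falls outside [16,49].
By the pigeonhole principle, treating each of those 19 groups as a pigeonhole, one can pick one integer per group — 19 integers — with no two summing to 68.
The 20th integer lands in an occupied pair, forcing a sum of 68.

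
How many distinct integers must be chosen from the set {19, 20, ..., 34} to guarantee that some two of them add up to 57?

Two chosen integers sum to 57 exactly when both halves of some pair {x, 57−x} with 23 ≤ x ≤ 57−x ≤ 34 are chosen — 6 such pairs.
The remaining 4 elements (those with no distinct partner in range) can never complete a 57-sum, so the worst case takes all of them and one from each pair: 4 + 6 = 10.
By pigeonhole, the 11th integer has to be the second member of some pair, so 10 + 1 = 11.

11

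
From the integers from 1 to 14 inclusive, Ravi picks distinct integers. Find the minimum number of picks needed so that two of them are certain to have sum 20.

11

Two chosen integers sum to 20 exactly when both halves of some pair {x, 20−x} with 6 ≤ x ≤ 20−x ≤ 14 are chosen — 4 such pairs.
The remaining 6 elements (those with no distinct partner in range) can never complete a 20-sum, so the worst case takes all of them and one from each pair: 6 + 4 = 10.
The 11th integer has to be the second member of some pair, so 10 + 1 = 11.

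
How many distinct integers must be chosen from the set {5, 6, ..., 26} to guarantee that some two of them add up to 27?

Group the elements by complementary pair {x, 27−x}: {5,22}, {6,21}, {7,20}, …, giving 9 two-element pairs and 4 integers whose partner 27−x falls outside [5,26].
Pigeonhole: treating each of those 13 groups as a pigeonhole, one can pick one integer per group — 13 integers — with no two summing to 27.
The 14th integer lands in an occupied pair, forcing a sum of 27.

14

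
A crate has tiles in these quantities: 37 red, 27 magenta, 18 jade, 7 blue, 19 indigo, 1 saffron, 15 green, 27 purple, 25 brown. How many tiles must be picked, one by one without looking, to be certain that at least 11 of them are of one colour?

Put each drawn tile into a box by colour. The largest draw with every box below 11 takes min(count, 10) from each colour; colours with fewer than 10 contribute all they have.
Σ min(cᵢ, 10) = 10 + 10 + 10 + 7 + 10 + 1 + 10 + 10 + 10 = 78.
Draw number 78 + 1 = 79 must push one box to 11.

79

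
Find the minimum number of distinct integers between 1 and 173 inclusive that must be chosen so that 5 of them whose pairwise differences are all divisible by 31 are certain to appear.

Integers whose pairwise differences are multiples of 31 are exactly those sharing a remainder mod 31. The 31 residue classes mod 31 are the pigeonholes.
With 124 integers one could put 4 in each residue class and have no class reach 5.
The 125th integer pushes some class to 5, so 31·4 + 1 = 125.

125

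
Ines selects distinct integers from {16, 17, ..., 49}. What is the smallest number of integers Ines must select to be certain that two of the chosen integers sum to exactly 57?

22

Group the elements by complementary pair {x, 57−x}: {16,41}, {17,40}, {18,39}, …, giving 13 two-element pairs and 8 integers whose partner 57−x falls outside [16,49].
Pigeonhole: treating each of those 21 groups as a pigeonhole, one can pick one integer per group — 21 integers — with no two summing to 57.
The 22nd integer lands in an occupied pair, forcing a sum of 57.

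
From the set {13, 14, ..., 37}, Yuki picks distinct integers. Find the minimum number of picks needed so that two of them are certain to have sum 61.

Two chosen integers sum to 61 exactly when both halves of some pair {x, 61−x} with 24 ≤ x ≤ 61−x ≤ 37 are chosen — 7 such pairs.
The remaining 11 elements (those with no distinct partner in range) can never complete a 61-sum, so the worst case takes all of them and one from each pair: 11 + 7 = 18.
By pigeonhole, the 19th integer has to be the second member of some pair, so 18 + 1 = 19.

19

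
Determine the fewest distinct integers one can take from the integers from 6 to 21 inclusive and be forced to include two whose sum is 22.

12

A set avoiding the sum 22 can contain at most one of each pair {x, 22−x}, plus the 6 elements whose complement lies outside the range or equal to its own complement.
The integers 11, …, 21 (11 of them) are such a set: any two sum to at least 11+12 = 23 > 22.
By the pigeonhole principle, any 12th integer completes one of the 5 pairs, so 12 choices force a sum of 22.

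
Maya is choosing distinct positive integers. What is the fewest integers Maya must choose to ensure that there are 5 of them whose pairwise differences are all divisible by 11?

Integers whose pairwise differences are multiples of 11 are exactly those sharing a remainder mod 11. Pigeonhole: the 11 residue classes mod 11 are the pigeonholes.
With 44 integers one could put 4 in each residue class and have no class reach 5.
The 45th integer pushes some class to 5, so 11·4 + 1 = 45.

45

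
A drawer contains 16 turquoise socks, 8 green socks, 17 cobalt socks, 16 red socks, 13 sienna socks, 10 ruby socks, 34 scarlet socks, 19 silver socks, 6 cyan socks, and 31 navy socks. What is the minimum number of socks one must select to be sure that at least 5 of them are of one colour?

Pigeonhole: the 10 colours are the holes; the socks drawn are the pigeons.
To avoid 5 of any one colour, the worst case takes at most 4 of each colour.
That gives 4 + 4 + 4 + 4 + 4 + 4 + 4 + 4 + 4 + 4 = 40 socks with no colour reaching 5.
The next sock forces some colour to 5, so 40 + 1 = 41.

41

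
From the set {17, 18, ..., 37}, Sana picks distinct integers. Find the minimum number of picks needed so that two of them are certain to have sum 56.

Two chosen integers sum to 56 exactly when both halves of some pair {x, 56−x} with 19 ≤ x ≤ 56−x ≤ 37 are chosen — 9 such pairs.
The remaining 3 elements (those with no distinct partner in range) can never complete a 56-sum, so the worst case takes all of them and one from each pair: 3 + 9 = 12.
The 13th integer has to be the second member of some pair, so 12 + 1 = 13.

13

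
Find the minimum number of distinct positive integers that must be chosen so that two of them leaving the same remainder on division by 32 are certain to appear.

Pigeonhole: the 32 residue classes mod 32 are the pigeonholes.
With 32 integers one could put 1 in each residue class and have no class reach 2.
The 33rd integer pushes some class to 2, so 32·1 + 1 = 33.

33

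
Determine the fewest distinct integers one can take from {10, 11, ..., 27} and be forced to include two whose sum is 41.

12

A set avoiding the sum 41 can contain at most one of each pair {x, 41−x}, plus the 4 elements whose complement lies outside the range.
The integers 10, …, 20 (11 of them) are such a set: any two sum to at least 10+11 = 21 and at most 19+20 = 39 < 41.
By pigeonhole, any 12th integer completes one of the 7 pairs, so 12 choices force a sum of 41.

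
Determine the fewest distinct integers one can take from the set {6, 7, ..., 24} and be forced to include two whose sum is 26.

A set avoiding the sum 26 can contain at most one of each pair {x, 26−x}, plus the 5 elements whose complement lies outside the range or equal to its own complement.
The integers 13, …, 24 (12 of them) are such a set: any two sum to at least 13+14 = 27 > 26.
Any 13th integer completes one of the 7 pairs, so 13 choices force a sum of 26.

13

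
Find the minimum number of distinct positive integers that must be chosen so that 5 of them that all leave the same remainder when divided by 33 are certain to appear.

133

By pigeonhole, the 33 residue classes mod 33 are the pigeonholes.
With 132 integers one could put 4 in each residue class and have no class reach 5.
The 133rd integer pushes some class to 5, so 33·4 + 1 = 133.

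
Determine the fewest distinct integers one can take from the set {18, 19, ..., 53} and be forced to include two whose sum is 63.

23

Two chosen integers sum to 63 exactly when both halves of some pair {x, 63−x} with 18 ≤ x ≤ 63−x ≤ 45 are chosen — 14 such pairs.
The remaining 8 elements (those with no distinct partner in range) can never complete a 63-sum, so the worst case takes all of them and one from each pair: 8 + 14 = 22.
The 23rd integer has to be the second member of some pair, so 22 + 1 = 23.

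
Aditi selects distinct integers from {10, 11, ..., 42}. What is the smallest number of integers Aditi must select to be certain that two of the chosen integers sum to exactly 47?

20

A set avoiding the sum 47 can contain at most one of each pair {x, 47−x}, plus the 5 elements whose complement lies outside the range.
The integers 24, …, 42 (19 of them) are such a set: any two sum to at least 24+25 = 49 > 47.
Pigeonhole: any 20th integer completes one of the 14 pairs, so 20 choices force a sum of 47.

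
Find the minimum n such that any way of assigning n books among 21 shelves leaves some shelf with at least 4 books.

With 63 books one could put exactly 3 in each of the 21 shelves, and no shelf would reach 4.
One more book must land in a shelf that already has 3, giving it 4.
So 21 × 3 + 1 = 64 books are required.

64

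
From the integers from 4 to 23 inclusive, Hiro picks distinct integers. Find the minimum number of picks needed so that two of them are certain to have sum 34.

15

Two chosen integers sum to 34 exactly when both halves of some pair {x, 34−x} with 11 ≤ x ≤ 34−x ≤ 23 are chosen — 6 such pairs.
The remaining 8 elements (those with no distinct partner in range) can never complete a 34-sum, so the worst case takes all of them and one from each pair: 8 + 6 = 14.
The 15th integer has to be the second member of some pair, so 14 + 1 = 15.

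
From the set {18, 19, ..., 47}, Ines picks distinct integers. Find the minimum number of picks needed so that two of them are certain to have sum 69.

Two chosen integers sum to 69 exactly when both halves of some pair {x, 69−x} with 22 ≤ x ≤ 69−x ≤ 47 are chosen — 13 such pairs.
The remaining 4 elements (those with no distinct partner in range) can never complete a 69-sum, so the worst case takes all of them and one from each pair: 4 + 13 = 17.
The 18th integer has to be the second member of some pair, so 17 + 1 = 18.

18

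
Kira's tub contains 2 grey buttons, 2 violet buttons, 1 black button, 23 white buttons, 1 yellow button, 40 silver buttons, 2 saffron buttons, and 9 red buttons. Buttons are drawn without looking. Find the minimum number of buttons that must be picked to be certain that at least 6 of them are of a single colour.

Pigeonhole: the 8 colours are the holes; the buttons drawn are the pigeons.
To avoid 6 of any one colour, the worst case takes at most 5 of each colour, or every button of a colour that has fewer than 5.
That gives 2 + 2 + 1 + 5 + 1 + 5 + 2 + 5 = 23 buttons with no colour reaching 6.
The next button forces some colour to 6, so 23 + 1 = 24.

24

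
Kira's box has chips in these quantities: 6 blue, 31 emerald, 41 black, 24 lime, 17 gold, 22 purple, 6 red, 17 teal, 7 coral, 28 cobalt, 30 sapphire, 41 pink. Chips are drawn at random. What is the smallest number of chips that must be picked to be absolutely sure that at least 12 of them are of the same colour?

Put each drawn chip into a box by colour. The largest draw with every box below 12 takes min(count, 11) from each colour; colours with fewer than 11 contribute all they have.
Σ min(cᵢ, 11) = 6 + 11 + 11 + 11 + 11 + 11 + 6 + 11 + 7 + 11 + 11 + 11 = 118.
Draw number 118 + 1 = 119 must push one box to 12.

119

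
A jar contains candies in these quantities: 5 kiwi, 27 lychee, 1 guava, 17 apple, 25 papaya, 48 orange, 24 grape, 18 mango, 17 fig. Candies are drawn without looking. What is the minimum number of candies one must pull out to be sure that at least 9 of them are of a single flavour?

63

Pigeonhole: the 9 flavours are the holes; the candies drawn are the pigeons.
To avoid 9 of any one flavour, the worst case takes at most 8 of each flavour, or every candy of a flavour that has fewer than 8.
That gives 5 + 8 + 1 + 8 + 8 + 8 + 8 + 8 + 8 = 62 candies with no flavour reaching 9.
The next candy forces some flavour to 9, so 62 + 1 = 63.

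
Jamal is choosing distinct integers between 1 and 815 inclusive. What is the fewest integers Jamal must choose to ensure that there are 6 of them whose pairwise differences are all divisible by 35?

176

Integers whose pairwise differences are multiples of 35 are exactly those sharing a remainder mod 35. The 35 residue classes mod 35 are the pigeonholes.
With 175 integers one could put 5 in each residue class and have no class reach 6.
The 176th integer pushes some class to 6, so 35·5 + 1 = 176.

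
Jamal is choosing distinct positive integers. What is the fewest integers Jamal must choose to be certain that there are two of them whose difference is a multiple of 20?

21

Integers whose pairwise differences are multiples of 20 are exactly those sharing a remainder mod 20. By pigeonhole, the 20 residue classes mod 20 are the pigeonholes.
With 20 integers one could put 1 in each residue class and have no class reach 2.
The 21st integer pushes some class to 2, so 20·1 + 1 = 21.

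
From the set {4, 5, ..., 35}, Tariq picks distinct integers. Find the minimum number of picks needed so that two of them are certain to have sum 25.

24

Group the elements by complementary pair {x, 25−x}: {4,21}, {5,20}, {6,19}, …, giving 9 two-element pairs and 14 integers whose partner 25−x falls outside [4,35].
By the pigeonhole principle, treating each of those 23 groups as a pigeonhole, one can pick one integer per group — 23 integers — with no two summing to 25.
The 24th integer lands in an occupied pair, forcing a sum of 25.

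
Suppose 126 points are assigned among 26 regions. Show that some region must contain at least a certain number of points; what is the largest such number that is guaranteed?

5

By pigeonhole, the 26 regions are the holes and the 126 points are the pigeons.
If every region held at most 4 points, the total would be at most 26 × 4 = 104, which is less than 126.
So some region holds at least ⌈126/26⌉ = 5 points.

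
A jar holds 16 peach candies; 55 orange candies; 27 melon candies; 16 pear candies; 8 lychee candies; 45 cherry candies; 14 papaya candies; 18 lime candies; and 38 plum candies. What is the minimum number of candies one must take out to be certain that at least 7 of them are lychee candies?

In the worst case for collecting lychee candies, every non-lychee candy comes out first.
There are 16 + 55 + 27 + 16 + 45 + 14 + 18 + 38 = 229 non-lychee candies altogether.
After those, each further candy must be lychee, so 229 + 7 = 236 draws guarantee 7 lychee candies.

236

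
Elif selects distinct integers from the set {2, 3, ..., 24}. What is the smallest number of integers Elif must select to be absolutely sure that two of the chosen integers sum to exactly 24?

A set avoiding the sum 24 can contain at most one of each pair {x, 24−x}, plus the 3 elements whose complement lies outside the range or equal to its own complement.
The integers 12, …, 24 (13 of them) are such a set: any two sum to at least 12+13 = 25 > 24.
By the pigeonhole principle, any 14th integer completes one of the 10 pairs, so 14 choices force a sum of 24.

14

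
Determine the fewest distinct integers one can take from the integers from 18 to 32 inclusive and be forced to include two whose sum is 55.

Group the elements by complementary pair {x, 55−x}: {23,32}, {24,31}, {25,30}, …, giving 5 two-element pairs and 5 integers whose partner 55−x falls outside [18,32].
Treating each of those 10 groups as a pigeonhole, one can pick one integer per group — 10 integers — with no two summing to 55.
The 11th integer lands in an occupied pair, forcing a sum of 55.

11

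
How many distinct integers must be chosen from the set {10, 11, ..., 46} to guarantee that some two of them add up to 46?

25

Group the elements by complementary pair {x, 46−x}: {10,36}, {11,35}, {12,34}, …, giving 13 two-element pairs, the single value 23 (it cannot pair with itself since the integers are distinct), and 10 integers whose partner 46−x falls outside [10,46].
Treating each of those 24 groups as a pigeonhole, one can pick one integer per group — 24 integers — with no two summing to 46.
The 25th integer lands in an occupied pair, forcing a sum of 46.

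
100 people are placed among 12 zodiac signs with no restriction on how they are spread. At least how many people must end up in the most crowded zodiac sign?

9

The 12 zodiac signs are the holes and the 100 people are the pigeons.
If every zodiac sign held at most 8 people, the total would be at most 12 × 8 = 96, which is less than 100.
So some zodiac sign holds at least ⌈100/12⌉ = 9 people.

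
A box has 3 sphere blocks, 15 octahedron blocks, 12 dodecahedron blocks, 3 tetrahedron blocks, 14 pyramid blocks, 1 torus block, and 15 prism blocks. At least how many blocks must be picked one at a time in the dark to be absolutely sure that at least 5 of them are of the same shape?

24

The 7 shapes are the holes; the blocks drawn are the pigeons.
To avoid 5 of any one shape, the worst case takes at most 4 of each shape, or every block of a shape that has fewer than 4.
That gives 3 + 4 + 4 + 3 + 4 + 1 + 4 = 23 blocks with no shape reaching 5.
The next block forces some shape to 5, so 23 + 1 = 24.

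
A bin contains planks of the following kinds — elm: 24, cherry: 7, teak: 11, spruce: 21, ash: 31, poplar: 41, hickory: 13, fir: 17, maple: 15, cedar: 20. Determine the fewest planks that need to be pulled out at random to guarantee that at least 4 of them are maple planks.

189

In the worst case for collecting maple planks, every non-maple plank comes out first.
There are 24 + 7 + 11 + 21 + 31 + 41 + 13 + 17 + 20 = 185 non-maple planks altogether.
After those, each further plank must be maple, so 185 + 4 = 189 draws guarantee 4 maple planks.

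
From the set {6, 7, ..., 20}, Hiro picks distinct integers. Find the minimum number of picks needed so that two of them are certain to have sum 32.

12

Two chosen integers sum to 32 exactly when both halves of some pair {x, 32−x} with 12 ≤ x ≤ 32−x ≤ 20 are chosen — 4 such pairs.
The remaining 7 elements (those with no distinct partner in range) can never complete a 32-sum, so the worst case takes all of them and one from each pair: 7 + 4 = 11.
Pigeonhole: the 12th integer has to be the second member of some pair, so 11 + 1 = 12.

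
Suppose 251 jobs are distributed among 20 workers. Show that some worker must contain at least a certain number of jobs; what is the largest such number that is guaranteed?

By pigeonhole, the 20 workers are the holes and the 251 jobs are the pigeons.
If every worker held at most 12 jobs, the total would be at most 20 × 12 = 240, which is less than 251.
So some worker holds at least ⌈251/20⌉ = 13 jobs.

13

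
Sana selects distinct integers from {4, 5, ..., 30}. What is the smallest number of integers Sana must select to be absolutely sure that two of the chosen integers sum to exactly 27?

18

Group the elements by complementary pair {x, 27−x}: {4,23}, {5,22}, {6,21}, …, giving 10 two-element pairs and 7 integers whose partner 27−x falls outside [4,30].
Treating each of those 17 groups as a pigeonhole, one can pick one integer per group — 17 integers — with no two summing to 27.
The 18th integer lands in an occupied pair, forcing a sum of 27.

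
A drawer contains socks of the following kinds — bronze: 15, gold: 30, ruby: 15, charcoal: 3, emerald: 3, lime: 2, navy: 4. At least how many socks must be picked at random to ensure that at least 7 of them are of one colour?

31

The 7 colours are the holes; the socks drawn are the pigeons.
To avoid 7 of any one colour, the worst case takes at most 6 of each colour, or every sock of a colour that has fewer than 6.
That gives 6 + 6 + 6 + 3 + 3 + 2 + 4 = 30 socks with no colour reaching 7.
The next sock forces some colour to 7, so 30 + 1 = 31.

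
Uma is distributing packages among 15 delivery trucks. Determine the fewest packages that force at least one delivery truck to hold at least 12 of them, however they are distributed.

166

With 165 packages one could put exactly 11 in each of the 15 delivery trucks, and no delivery truck would reach 12.
By the pigeonhole principle, one more package must land in a delivery truck that already has 11, giving it 12.
So 15 × 11 + 1 = 166 packages are required.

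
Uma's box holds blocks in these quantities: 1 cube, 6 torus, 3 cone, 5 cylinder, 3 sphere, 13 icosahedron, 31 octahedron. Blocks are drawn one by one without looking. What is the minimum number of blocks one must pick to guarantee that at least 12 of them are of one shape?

By the pigeonhole principle, the 7 shapes are the holes; the blocks drawn are the pigeons.
To avoid 12 of any one shape, the worst case takes at most 11 of each shape, or every block of a shape that has fewer than 11.
That gives 1 + 6 + 3 + 5 + 3 + 11 + 11 = 40 blocks with no shape reaching 12.
The next block forces some shape to 12, so 40 + 1 = 41.

41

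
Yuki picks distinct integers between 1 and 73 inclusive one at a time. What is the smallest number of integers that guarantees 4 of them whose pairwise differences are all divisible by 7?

22

Integers whose pairwise differences are multiples of 7 are exactly those sharing a remainder mod 7. By pigeonhole, the 7 residue classes mod 7 are the pigeonholes.
With 21 integers one could put 3 in each residue class and have no class reach 4.
The 22nd integer pushes some class to 4, so 7·3 + 1 = 22.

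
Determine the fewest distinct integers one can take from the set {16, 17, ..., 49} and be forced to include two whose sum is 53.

24

A set avoiding the sum 53 can contain at most one of each pair {x, 53−x}, plus the 12 elements whose complement lies outside the range.
The integers 27, …, 49 (23 of them) are such a set: any two sum to at least 27+28 = 55 > 53.
By the pigeonhole principle, any 24th integer completes one of the 11 pairs, so 24 choices force a sum of 53.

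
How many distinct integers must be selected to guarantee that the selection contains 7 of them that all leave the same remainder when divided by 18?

109

By the pigeonhole principle, the 18 residue classes mod 18 are the pigeonholes.
With 108 integers one could put 6 in each residue class and have no class reach 7.
The 109th integer pushes some class to 7, so 18·6 + 1 = 109.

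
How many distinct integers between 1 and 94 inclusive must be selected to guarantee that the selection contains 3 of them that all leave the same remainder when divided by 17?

35

Pigeonhole: the 17 residue classes mod 17 are the pigeonholes.
With 34 integers one could put 2 in each residue class and have no class reach 3.
The 35th integer pushes some class to 3, so 17·2 + 1 = 35.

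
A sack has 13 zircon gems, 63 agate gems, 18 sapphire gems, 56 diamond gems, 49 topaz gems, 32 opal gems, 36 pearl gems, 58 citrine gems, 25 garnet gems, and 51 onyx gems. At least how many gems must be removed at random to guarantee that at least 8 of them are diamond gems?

In the worst case for collecting diamond gems, every non-diamond gem comes out first.
There are 13 + 63 + 18 + 49 + 32 + 36 + 58 + 25 + 51 = 345 non-diamond gems altogether.
After those, each further gem must be diamond, so 345 + 8 = 353 draws guarantee 8 diamond gems.

353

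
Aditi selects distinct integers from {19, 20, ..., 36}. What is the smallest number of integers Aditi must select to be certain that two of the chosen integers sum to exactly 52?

A set avoiding the sum 52 can contain at most one of each pair {x, 52−x}, plus the 4 elements whose complement lies outside the range or equal to its own complement.
The integers 26, …, 36 (11 of them) are such a set: any two sum to at least 26+27 = 53 > 52.
By pigeonhole, any 12th integer completes one of the 7 pairs, so 12 choices force a sum of 52.

12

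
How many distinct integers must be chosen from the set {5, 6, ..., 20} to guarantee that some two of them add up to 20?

Two chosen integers sum to 20 exactly when both halves of some pair {x, 20−x} with 5 ≤ x ≤ 20−x ≤ 15 are chosen — 5 such pairs.
The remaining 6 elements (those with no distinct partner in range) can never complete a 20-sum, so the worst case takes all of them and one from each pair: 6 + 5 = 11.
Pigeonhole: the 12th integer has to be the second member of some pair, so 11 + 1 = 12.

12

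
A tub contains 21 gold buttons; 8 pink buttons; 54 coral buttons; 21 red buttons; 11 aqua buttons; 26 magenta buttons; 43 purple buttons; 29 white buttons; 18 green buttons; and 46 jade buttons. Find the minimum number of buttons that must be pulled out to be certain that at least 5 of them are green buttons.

264

In the worst case for collecting green buttons, every non-green button comes out first.
There are 21 + 8 + 54 + 21 + 11 + 26 + 43 + 29 + 46 = 259 non-green buttons altogether.
After those, each further button must be green, so 259 + 5 = 264 draws guarantee 5 green buttons.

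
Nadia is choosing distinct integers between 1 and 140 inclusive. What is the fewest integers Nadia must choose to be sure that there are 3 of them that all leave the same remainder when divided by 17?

By the pigeonhole principle, the 17 residue classes mod 17 are the pigeonholes.
With 34 integers one could put 2 in each residue class and have no class reach 3.
The 35th integer pushes some class to 3, so 17·2 + 1 = 35.

35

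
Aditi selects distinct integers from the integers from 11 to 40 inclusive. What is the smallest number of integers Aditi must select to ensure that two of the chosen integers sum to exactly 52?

Two chosen integers sum to 52 exactly when both halves of some pair {x, 52−x} with 12 ≤ x ≤ 52−x ≤ 40 are chosen — 14 such pairs.
The remaining 2 elements (those with no distinct partner in range) can never complete a 52-sum, so the worst case takes all of them and one from each pair: 2 + 14 = 16.
The 17th integer has to be the second member of some pair, so 16 + 1 = 17.

17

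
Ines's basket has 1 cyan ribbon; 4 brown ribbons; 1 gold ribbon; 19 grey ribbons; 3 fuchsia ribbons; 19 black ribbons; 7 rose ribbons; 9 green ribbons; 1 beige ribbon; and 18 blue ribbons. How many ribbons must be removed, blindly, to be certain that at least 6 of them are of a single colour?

36

The 10 colours are the holes; the ribbons drawn are the pigeons.
To avoid 6 of any one colour, the worst case takes at most 5 of each colour, or every ribbon of a colour that has fewer than 5.
That gives 1 + 4 + 1 + 5 + 3 + 5 + 5 + 5 + 1 + 5 = 35 ribbons with no colour reaching 6.
The next ribbon forces some colour to 6, so 35 + 1 = 36.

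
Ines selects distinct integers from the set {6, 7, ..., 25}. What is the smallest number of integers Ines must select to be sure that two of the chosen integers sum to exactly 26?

14

A set avoiding the sum 26 can contain at most one of each pair {x, 26−x}, plus the 6 elements whose complement lies outside the range or equal to its own complement.
The integers 13, …, 25 (13 of them) are such a set: any two sum to at least 13+14 = 27 > 26.
Any 14th integer completes one of the 7 pairs, so 14 choices force a sum of 26.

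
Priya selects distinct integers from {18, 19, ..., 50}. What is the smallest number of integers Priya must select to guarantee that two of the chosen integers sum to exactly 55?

24

Group the elements by complementary pair {x, 55−x}: {18,37}, {19,36}, {20,35}, …, giving 10 two-element pairs and 13 integers whose partner 55−x falls outside [18,50].
By the pigeonhole principle, treating each of those 23 groups as a pigeonhole, one can pick one integer per group — 23 integers — with no two summing to 55.
The 24th integer lands in an occupied pair, forcing a sum of 55.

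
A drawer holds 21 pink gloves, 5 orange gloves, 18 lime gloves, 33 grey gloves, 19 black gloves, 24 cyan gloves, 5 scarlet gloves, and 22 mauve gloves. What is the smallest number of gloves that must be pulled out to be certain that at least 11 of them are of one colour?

71

The 8 colours are the holes; the gloves drawn are the pigeons.
To avoid 11 of any one colour, the worst case takes at most 10 of each colour, or every glove of a colour that has fewer than 10.
That gives 10 + 5 + 10 + 10 + 10 + 10 + 5 + 10 = 70 gloves with no colour reaching 11.
The next glove forces some colour to 11, so 70 + 1 = 71.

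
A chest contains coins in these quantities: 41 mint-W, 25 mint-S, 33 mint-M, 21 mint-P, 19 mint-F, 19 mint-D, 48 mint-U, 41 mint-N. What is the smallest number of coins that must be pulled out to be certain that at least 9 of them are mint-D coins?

237

In the worst case for collecting mint-D coins, every non-mint-D coin comes out first.
There are 41 + 25 + 33 + 21 + 19 + 48 + 41 = 228 non-mint-D coins altogether.
After those, each further coin must be mint-D, so 228 + 9 = 237 draws guarantee 9 mint-D coins.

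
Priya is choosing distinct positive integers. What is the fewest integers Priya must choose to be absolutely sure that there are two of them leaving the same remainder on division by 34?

By pigeonhole, the 34 residue classes mod 34 are the pigeonholes.
With 34 integers one could put 1 in each residue class and have no class reach 2.
The 35th integer pushes some class to 2, so 34·1 + 1 = 35.

35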